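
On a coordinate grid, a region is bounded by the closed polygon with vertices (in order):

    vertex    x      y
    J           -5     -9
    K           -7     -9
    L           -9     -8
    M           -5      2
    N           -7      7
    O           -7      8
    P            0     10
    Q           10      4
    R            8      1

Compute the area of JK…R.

194

J→K: (-5)(-9) − (-7)(-9) = -18
K→L: (-7)(-8) − (-9)(-9) = -25
L→M: (-9)(2) − (-5)(-8) = -58
M→N: (-5)(7) − (-7)(2) = -21
N→O: (-7)(8) − (-7)(7) = -7
O→P: (-7)(10) − (0)(8) = -70
P→Q: (0)(4) − (10)(10) = -100
Q→R: (10)(1) − (8)(4) = -22
R→J: (8)(-9) − (-5)(1) = -67
Σ = -388
Area = |Σ|/2 = 194.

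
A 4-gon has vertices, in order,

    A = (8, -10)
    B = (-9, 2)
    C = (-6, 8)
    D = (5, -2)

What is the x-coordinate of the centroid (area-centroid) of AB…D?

-20/21

Apply Gauss's area formula. First the cross-terms c_i = x_i·y_{i+1} − x_{i+1}·y_i:
  -74, -60, -28, -34  ⇒  2A = -196, A = -98.
Then Σ (x_i + x_{i+1})·c_i = 560, so x̄ = 560 / (6·(-98)) = -20/21.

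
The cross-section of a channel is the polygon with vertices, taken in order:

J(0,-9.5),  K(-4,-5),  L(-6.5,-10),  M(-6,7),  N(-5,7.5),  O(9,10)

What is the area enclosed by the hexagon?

174.5

Apply the surveyor's formula: 2A = Σ (x_i·y_{i+1} − x_{i+1}·y_i), indices taken mod 6.
J→K: (0)(-5) − (-4)(-9.5) = -38
K→L: (-4)(-10) − (-6.5)(-5) = 7.5
L→M: (-6.5)(7) − (-6)(-10) = -105.5
M→N: (-6)(7.5) − (-5)(7) = -10
N→O: (-5)(10) − (9)(7.5) = -117.5
O→J: (9)(-9.5) − (0)(10) = -85.5
Σ = -349
Area = |Σ|/2 = 174.5.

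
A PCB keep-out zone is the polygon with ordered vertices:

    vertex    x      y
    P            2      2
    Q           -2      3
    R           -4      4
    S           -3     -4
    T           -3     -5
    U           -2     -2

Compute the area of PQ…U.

Apply the shoelace formula: 2A = Σ (x_i·y_{i+1} − x_{i+1}·y_i), indices taken mod 6.
Cross-terms: 10, 4, 28, 3, -4, 0  ⇒  Σ = 41
Area = |Σ|/2 = 20.5.

20.5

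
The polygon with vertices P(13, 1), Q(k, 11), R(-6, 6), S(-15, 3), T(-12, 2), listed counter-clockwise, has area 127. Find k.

1

The doubled signed area Σ (x_i y_{i+1} − x_{i+1} y_i) is linear in k.
With k=0 it equals 249; the coefficient of k is 5 (from the two edges through Q).
So 5·k + 249 = 2·127 = 254 ⇒ k = 1.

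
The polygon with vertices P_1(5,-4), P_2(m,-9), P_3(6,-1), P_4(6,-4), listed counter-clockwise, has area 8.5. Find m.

The doubled signed area Σ (x_i y_{i+1} − x_{i+1} y_i) is linear in m.
With m=0 it equals -13; the coefficient of m is 3 (from the two edges through P_2).
So 3·m + -13 = 2·8.5 = 17 ⇒ m = 10.

10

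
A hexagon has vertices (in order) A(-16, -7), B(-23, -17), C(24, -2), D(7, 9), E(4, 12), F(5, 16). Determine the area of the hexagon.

534

Apply the shoelace (surveyor's) formula: 2A = Σ (x_i·y_{i+1} − x_{i+1}·y_i), indices taken mod 6.
Cross-terms: 111, 454, 230, 48, 4, 221  ⇒  Σ = 1068
Area = |Σ|/2 = 534.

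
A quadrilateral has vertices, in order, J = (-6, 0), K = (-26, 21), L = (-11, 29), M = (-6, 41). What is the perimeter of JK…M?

|JK| = √((-20)² + (21)²) = √841 = 29
|KL| = √((15)² + (8)²) = √289 = 17
|LM| = √((5)² + (12)²) = √169 = 13
|MJ| = √((0)² + (-41)²) = √1681 = 41
Perimeter = 29 + 17 + 13 + 41 = 100.

100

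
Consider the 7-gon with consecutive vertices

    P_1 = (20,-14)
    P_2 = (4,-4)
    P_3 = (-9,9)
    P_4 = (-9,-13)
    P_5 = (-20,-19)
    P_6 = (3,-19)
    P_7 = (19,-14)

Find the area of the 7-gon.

427.5

Apply the surveyor's formula: 2A = Σ (x_i·y_{i+1} − x_{i+1}·y_i), indices taken mod 7.
Σ = (-24) + (0) + (198) + (-89) + (437) + (319) + (14) = 855
Area = |Σ|/2 = 427.5.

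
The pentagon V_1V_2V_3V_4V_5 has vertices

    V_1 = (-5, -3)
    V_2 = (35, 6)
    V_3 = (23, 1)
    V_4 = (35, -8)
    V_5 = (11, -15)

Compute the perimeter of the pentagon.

|V_1V_2| = √((40)² + (9)²) = √1681 = 41
|V_2V_3| = √((-12)² + (-5)²) = √169 = 13
|V_3V_4| = √((12)² + (-9)²) = √225 = 15
|V_4V_5| = √((-24)² + (-7)²) = √625 = 25
|V_5V_1| = √((-16)² + (12)²) = √400 = 20
Perimeter = 41 + 13 + 15 + 25 + 20 = 114.

114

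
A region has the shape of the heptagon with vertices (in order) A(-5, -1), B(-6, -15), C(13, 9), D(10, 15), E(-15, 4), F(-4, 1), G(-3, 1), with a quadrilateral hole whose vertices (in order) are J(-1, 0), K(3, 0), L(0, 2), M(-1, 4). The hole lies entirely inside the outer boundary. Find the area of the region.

288

Outer boundary:
Σ = (69) + (141) + (105) + (265) + (1) + (-1) + (8) = 588
Area = |Σ|/2 = 294.
Hole:
Apply Gauss's area formula: 2A = Σ (x_i·y_{i+1} − x_{i+1}·y_i), indices taken mod 4.
Σ = (0) + (6) + (2) + (4) = 12
Area = |Σ|/2 = 6.
Net area = 294 − 6 = 288.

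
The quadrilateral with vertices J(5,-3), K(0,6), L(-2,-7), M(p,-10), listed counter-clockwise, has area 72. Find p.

8

The doubled signed area Σ (x_i y_{i+1} − x_{i+1} y_i) is linear in p.
With p=0 it equals 112; the coefficient of p is 4 (from the two edges through M).
So 4·p + 112 = 2·72 = 144 ⇒ p = 8.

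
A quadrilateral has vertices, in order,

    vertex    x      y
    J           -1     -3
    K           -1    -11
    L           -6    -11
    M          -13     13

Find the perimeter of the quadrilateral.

|JK| = √((0)² + (-8)²) = √64 = 8
|KL| = √((-5)² + (0)²) = √25 = 5
|LM| = √((-7)² + (24)²) = √625 = 25
|MJ| = √((12)² + (-16)²) = √400 = 20
Perimeter = 8 + 5 + 25 + 20 = 58.

58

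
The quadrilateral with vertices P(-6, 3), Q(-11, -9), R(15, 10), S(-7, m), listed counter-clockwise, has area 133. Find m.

The doubled signed area Σ (x_i y_{i+1} − x_{i+1} y_i) is linear in m.
With m=0 it equals 161; the coefficient of m is 21 (from the two edges through S).
So 21·m + 161 = 2·133 = 266 ⇒ m = 5.

5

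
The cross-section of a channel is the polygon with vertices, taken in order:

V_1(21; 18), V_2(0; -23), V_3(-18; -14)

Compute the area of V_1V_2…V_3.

463.5

V_1→V_2: (21)(-23) − (0)(18) = -483
V_2→V_3: (0)(-14) − (-18)(-23) = -414
V_3→V_1: (-18)(18) − (21)(-14) = -30
Σ = -927
Area = |Σ|/2 = 463.5.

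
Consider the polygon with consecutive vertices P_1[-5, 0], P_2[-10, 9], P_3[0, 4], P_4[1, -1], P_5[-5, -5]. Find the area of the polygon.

62

Σ = (-45) + (-40) + (-4) + (-10) + (-25) = -124
Area = |Σ|/2 = 62.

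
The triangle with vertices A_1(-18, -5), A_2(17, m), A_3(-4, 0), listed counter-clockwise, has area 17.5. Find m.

5

Write out the shoelace sum; only the two edges meeting at A_2 involve m:
2·Area = [((-18)·m − 17·(-5)) + (17·0 − (-4)·m)] + 20
       = -14·m + 105 = 35
⇒ m = 5.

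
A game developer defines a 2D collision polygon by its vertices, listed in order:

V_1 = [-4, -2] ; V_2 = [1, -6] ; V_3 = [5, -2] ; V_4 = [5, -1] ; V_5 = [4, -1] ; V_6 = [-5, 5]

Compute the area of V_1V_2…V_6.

51.5

V_1→V_2: (-4)(-6) − (1)(-2) = 26
V_2→V_3: (1)(-2) − (5)(-6) = 28
V_3→V_4: (5)(-1) − (5)(-2) = 5
V_4→V_5: (5)(-1) − (4)(-1) = -1
V_5→V_6: (4)(5) − (-5)(-1) = 15
V_6→V_1: (-5)(-2) − (-4)(5) = 30
Σ = 103
Area = |Σ|/2 = 51.5.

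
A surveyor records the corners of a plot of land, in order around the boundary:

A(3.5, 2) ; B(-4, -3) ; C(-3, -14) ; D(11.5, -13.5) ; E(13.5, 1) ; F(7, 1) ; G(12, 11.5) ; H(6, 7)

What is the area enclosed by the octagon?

258.625

Apply the surveyor's formula: 2A = Σ (x_i·y_{i+1} − x_{i+1}·y_i), indices taken mod 8.
Σ = (-2.5) + (47) + (201.5) + (193.75) + (6.5) + (68.5) + (15) + (-12.5) = 517.25
Area = |Σ|/2 = 258.625.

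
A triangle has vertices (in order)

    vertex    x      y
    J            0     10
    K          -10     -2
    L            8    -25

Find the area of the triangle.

223

Σ = (100) + (266) + (80) = 446
Area = |Σ|/2 = 223.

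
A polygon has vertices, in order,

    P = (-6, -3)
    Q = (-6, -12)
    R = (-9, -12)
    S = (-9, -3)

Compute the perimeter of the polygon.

|PQ| = √((0)² + (-9)²) = √81 = 9
|QR| = √((-3)² + (0)²) = √9 = 3
|RS| = √((0)² + (9)²) = √81 = 9
|SP| = √((3)² + (0)²) = √9 = 3
Perimeter = 9 + 3 + 9 + 3 = 24.

24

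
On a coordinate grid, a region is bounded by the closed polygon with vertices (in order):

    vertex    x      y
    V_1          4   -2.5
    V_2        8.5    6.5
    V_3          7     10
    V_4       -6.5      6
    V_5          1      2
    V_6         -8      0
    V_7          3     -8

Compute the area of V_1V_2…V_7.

V_1→V_2: (4)(6.5) − (8.5)(-2.5) = 47.25
V_2→V_3: (8.5)(10) − (7)(6.5) = 39.5
V_3→V_4: (7)(6) − (-6.5)(10) = 107
V_4→V_5: (-6.5)(2) − (1)(6) = -19
V_5→V_6: (1)(0) − (-8)(2) = 16
V_6→V_7: (-8)(-8) − (3)(0) = 64
V_7→V_1: (3)(-2.5) − (4)(-8) = 24.5
Σ = 279.25
Area = |Σ|/2 = 139.625.

139.625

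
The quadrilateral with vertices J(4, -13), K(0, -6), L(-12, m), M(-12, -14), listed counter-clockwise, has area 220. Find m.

13

The doubled signed area Σ (x_i y_{i+1} − x_{i+1} y_i) is linear in m.
With m=0 it equals 284; the coefficient of m is 12 (from the two edges through L).
So 12·m + 284 = 2·220 = 440 ⇒ m = 13.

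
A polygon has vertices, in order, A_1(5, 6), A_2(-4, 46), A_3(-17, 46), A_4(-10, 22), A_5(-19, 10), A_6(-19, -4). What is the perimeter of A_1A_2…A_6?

|A_1A_2| = √((-9)² + (40)²) = √1681 = 41
|A_2A_3| = √((-13)² + (0)²) = √169 = 13
|A_3A_4| = √((7)² + (-24)²) = √625 = 25
|A_4A_5| = √((-9)² + (-12)²) = √225 = 15
|A_5A_6| = √((0)² + (-14)²) = √196 = 14
|A_6A_1| = √((24)² + (10)²) = √676 = 26
Perimeter = 41 + 13 + 25 + 15 + 14 + 26 = 134.

134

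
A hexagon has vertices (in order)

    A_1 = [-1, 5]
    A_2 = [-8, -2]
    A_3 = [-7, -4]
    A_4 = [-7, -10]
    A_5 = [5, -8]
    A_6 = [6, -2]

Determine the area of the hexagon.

Apply the shoelace (surveyor's) formula: 2A = Σ (x_i·y_{i+1} − x_{i+1}·y_i), indices taken mod 6.
Σ = (42) + (18) + (42) + (106) + (38) + (28) = 274
Area = |Σ|/2 = 137.

137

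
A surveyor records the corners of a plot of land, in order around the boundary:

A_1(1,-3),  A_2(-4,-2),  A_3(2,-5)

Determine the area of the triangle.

Apply the shoelace formula: 2A = Σ (x_i·y_{i+1} − x_{i+1}·y_i), indices taken mod 3.
A_1→A_2: (1)(-2) − (-4)(-3) = -14
A_2→A_3: (-4)(-5) − (2)(-2) = 24
A_3→A_1: (2)(-3) − (1)(-5) = -1
Σ = 9
Area = |Σ|/2 = 4.5.

4.5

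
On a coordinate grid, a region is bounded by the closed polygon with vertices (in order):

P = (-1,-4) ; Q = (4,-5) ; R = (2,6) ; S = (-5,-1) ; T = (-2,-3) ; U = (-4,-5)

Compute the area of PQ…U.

Cross-terms: 21, 34, 28, 13, -2, 11  ⇒  Σ = 105
Area = |Σ|/2 = 52.5.

52.5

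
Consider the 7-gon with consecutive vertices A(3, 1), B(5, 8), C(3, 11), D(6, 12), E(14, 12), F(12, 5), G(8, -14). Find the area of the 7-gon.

Apply the surveyor's formula: 2A = Σ (x_i·y_{i+1} − x_{i+1}·y_i), indices taken mod 7.
Σ = (19) + (31) + (-30) + (-96) + (-74) + (-208) + (50) = -308
Area = |Σ|/2 = 154.

154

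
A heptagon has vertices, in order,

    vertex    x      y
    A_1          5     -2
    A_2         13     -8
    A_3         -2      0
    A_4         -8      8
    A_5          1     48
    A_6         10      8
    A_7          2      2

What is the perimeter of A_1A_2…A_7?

|A_1A_2| = √((8)² + (-6)²) = √100 = 10
|A_2A_3| = √((-15)² + (8)²) = √289 = 17
|A_3A_4| = √((-6)² + (8)²) = √100 = 10
|A_4A_5| = √((9)² + (40)²) = √1681 = 41
|A_5A_6| = √((9)² + (-40)²) = √1681 = 41
|A_6A_7| = √((-8)² + (-6)²) = √100 = 10
|A_7A_1| = √((3)² + (-4)²) = √25 = 5
Perimeter = 10 + 17 + 10 + 41 + 41 + 10 + 5 = 134.

134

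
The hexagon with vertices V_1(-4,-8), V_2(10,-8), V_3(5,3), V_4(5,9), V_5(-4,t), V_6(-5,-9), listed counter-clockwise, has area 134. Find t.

Write out the shoelace sum; only the two edges meeting at V_5 involve t:
2·Area = [(5·t − (-4)·9) + ((-4)·(-9) − (-5)·t)] + 216
       = 10·t + 288 = 268
⇒ t = -2.

-2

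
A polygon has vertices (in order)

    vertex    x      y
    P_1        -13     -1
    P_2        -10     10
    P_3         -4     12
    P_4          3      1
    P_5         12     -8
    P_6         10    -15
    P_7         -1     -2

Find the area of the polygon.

Apply the surveyor's formula: 2A = Σ (x_i·y_{i+1} − x_{i+1}·y_i), indices taken mod 7.
P_1→P_2: (-13)(10) − (-10)(-1) = -140
P_2→P_3: (-10)(12) − (-4)(10) = -80
P_3→P_4: (-4)(1) − (3)(12) = -40
P_4→P_5: (3)(-8) − (12)(1) = -36
P_5→P_6: (12)(-15) − (10)(-8) = -100
P_6→P_7: (10)(-2) − (-1)(-15) = -35
P_7→P_1: (-1)(-1) − (-13)(-2) = -25
Σ = -456
Area = |Σ|/2 = 228.

228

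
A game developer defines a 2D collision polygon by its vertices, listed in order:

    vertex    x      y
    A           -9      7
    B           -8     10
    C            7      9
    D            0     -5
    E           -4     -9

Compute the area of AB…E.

170

Cross-terms: -34, -142, -35, -20, -109  ⇒  Σ = -340
Area = |Σ|/2 = 170.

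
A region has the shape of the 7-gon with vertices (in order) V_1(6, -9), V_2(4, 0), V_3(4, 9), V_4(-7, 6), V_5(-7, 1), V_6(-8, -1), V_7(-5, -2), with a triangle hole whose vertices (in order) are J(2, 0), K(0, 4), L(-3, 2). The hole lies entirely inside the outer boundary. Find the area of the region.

Outer boundary:
Σ = (36) + (36) + (87) + (35) + (15) + (11) + (57) = 277
Area = |Σ|/2 = 138.5.
Hole:
Apply the shoelace formula: 2A = Σ (x_i·y_{i+1} − x_{i+1}·y_i), indices taken mod 3.
Σ = (8) + (12) + (-4) = 16
Area = |Σ|/2 = 8.
Net area = 138.5 − 8 = 130.5.

130.5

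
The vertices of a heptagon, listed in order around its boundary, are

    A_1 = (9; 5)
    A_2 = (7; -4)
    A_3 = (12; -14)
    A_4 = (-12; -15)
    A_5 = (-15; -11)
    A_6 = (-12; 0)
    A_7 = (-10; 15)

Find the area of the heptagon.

529.5

Cross-terms: -71, -50, -348, -93, -132, -180, -185  ⇒  Σ = -1059
Area = |Σ|/2 = 529.5.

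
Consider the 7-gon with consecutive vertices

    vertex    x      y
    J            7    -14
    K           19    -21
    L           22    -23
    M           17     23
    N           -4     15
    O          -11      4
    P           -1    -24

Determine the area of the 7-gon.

993.5

Cross-terms: 119, 25, 897, 347, 149, 268, 182  ⇒  Σ = 1987
Area = |Σ|/2 = 993.5.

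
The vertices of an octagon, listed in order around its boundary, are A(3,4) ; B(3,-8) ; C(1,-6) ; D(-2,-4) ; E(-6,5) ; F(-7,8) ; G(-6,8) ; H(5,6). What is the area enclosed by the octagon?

Apply the shoelace (surveyor's) formula: 2A = Σ (x_i·y_{i+1} − x_{i+1}·y_i), indices taken mod 8.
Cross-terms: -36, -10, -16, -34, -13, -8, -76, 2  ⇒  Σ = -191
Area = |Σ|/2 = 95.5.

95.5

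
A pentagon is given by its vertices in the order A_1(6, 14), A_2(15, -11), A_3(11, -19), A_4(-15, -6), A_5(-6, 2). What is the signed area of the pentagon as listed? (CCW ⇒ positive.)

Apply the shoelace formula: 2A = Σ (x_i·y_{i+1} − x_{i+1}·y_i), indices taken mod 5.
Cross-terms: -276, -164, -351, -66, -96  ⇒  Σ = -953
Signed area = Σ/2 = -476.5 (negative ⇒ clockwise traversal).

-476.5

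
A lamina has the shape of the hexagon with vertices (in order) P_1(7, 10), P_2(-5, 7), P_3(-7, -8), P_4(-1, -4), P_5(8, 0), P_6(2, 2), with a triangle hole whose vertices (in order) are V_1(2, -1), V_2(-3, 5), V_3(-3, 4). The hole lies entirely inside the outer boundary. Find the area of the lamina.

128.5

Outer boundary:
Σ = (99) + (89) + (20) + (32) + (16) + (6) = 262
Area = |Σ|/2 = 131.
Hole:
Apply the shoelace (surveyor's) formula: 2A = Σ (x_i·y_{i+1} − x_{i+1}·y_i), indices taken mod 3.
Σ = (7) + (3) + (-5) = 5
Area = |Σ|/2 = 2.5.
Net area = 131 − 2.5 = 128.5.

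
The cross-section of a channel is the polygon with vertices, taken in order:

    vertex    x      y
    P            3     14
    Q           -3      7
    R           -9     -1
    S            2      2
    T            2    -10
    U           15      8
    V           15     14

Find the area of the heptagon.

Cross-terms: 63, 66, -16, -24, 166, 90, 168  ⇒  Σ = 513
Area = |Σ|/2 = 256.5.

256.5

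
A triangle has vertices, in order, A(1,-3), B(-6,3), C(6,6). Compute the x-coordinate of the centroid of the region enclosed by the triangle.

1/3

Apply Gauss's area formula. First the cross-terms c_i = x_i·y_{i+1} − x_{i+1}·y_i:
  -15, -54, -24  ⇒  2A = -93, A = -46.5.
Then Σ (x_i + x_{i+1})·c_i = -93, so x̄ = -93 / (6·(-46.5)) = 1/3.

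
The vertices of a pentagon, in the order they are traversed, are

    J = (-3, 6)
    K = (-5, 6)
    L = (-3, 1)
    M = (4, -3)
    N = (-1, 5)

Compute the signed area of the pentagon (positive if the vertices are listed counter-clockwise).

Apply Gauss's area formula: 2A = Σ (x_i·y_{i+1} − x_{i+1}·y_i), indices taken mod 5.
Σ = (12) + (13) + (5) + (17) + (9) = 56
Signed area = Σ/2 = 28 (positive ⇒ counter-clockwise traversal).

28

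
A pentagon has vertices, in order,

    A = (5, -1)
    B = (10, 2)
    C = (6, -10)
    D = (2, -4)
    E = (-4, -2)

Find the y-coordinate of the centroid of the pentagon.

-175/51

Apply the shoelace (surveyor's) formula. First the cross-terms c_i = x_i·y_{i+1} − x_{i+1}·y_i:
  20, -112, -4, -20, 14  ⇒  2A = -102, A = -51.
Then Σ (y_i + y_{i+1})·c_i = 1050, so ȳ = 1050 / (6·(-51)) = -175/51.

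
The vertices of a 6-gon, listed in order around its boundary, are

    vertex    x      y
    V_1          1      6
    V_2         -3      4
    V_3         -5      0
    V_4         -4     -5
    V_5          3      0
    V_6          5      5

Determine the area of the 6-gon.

Apply the surveyor's formula: 2A = Σ (x_i·y_{i+1} − x_{i+1}·y_i), indices taken mod 6.
Σ = (22) + (20) + (25) + (15) + (15) + (25) = 122
Area = |Σ|/2 = 61.

61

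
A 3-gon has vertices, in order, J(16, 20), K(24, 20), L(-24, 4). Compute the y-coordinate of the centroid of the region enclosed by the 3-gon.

44/3

Apply Gauss's area formula. First the cross-terms c_i = x_i·y_{i+1} − x_{i+1}·y_i:
  -160, 576, -544  ⇒  2A = -128, A = -64.
Then Σ (y_i + y_{i+1})·c_i = -5632, so ȳ = -5632 / (6·(-64)) = 44/3.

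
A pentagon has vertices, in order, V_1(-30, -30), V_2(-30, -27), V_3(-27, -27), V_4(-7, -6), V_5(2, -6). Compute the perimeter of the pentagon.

|V_1V_2| = √((0)² + (3)²) = √9 = 3
|V_2V_3| = √((3)² + (0)²) = √9 = 3
|V_3V_4| = √((20)² + (21)²) = √841 = 29
|V_4V_5| = √((9)² + (0)²) = √81 = 9
|V_5V_1| = √((-32)² + (-24)²) = √1600 = 40
Perimeter = 3 + 3 + 29 + 9 + 40 = 84.

84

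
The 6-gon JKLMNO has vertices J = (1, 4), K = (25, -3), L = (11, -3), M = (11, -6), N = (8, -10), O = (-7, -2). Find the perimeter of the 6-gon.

74

|JK| = √((24)² + (-7)²) = √625 = 25
|KL| = √((-14)² + (0)²) = √196 = 14
|LM| = √((0)² + (-3)²) = √9 = 3
|MN| = √((-3)² + (-4)²) = √25 = 5
|NO| = √((-15)² + (8)²) = √289 = 17
|OJ| = √((8)² + (6)²) = √100 = 10
Perimeter = 25 + 14 + 3 + 5 + 17 + 10 = 74.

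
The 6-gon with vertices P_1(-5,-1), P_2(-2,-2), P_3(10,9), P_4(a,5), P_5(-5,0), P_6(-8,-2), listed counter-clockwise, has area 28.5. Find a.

4

Write out the shoelace sum; only the two edges meeting at P_4 involve a:
2·Area = [(10·5 − a·9) + (a·0 − (-5)·5)] + 18
       = -9·a + 93 = 57
⇒ a = 4.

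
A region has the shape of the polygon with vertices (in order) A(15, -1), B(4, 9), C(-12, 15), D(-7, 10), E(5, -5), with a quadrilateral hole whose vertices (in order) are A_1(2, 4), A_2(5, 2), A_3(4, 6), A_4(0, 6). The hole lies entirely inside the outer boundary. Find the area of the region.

164.5

Outer boundary:
Apply Gauss's area formula: 2A = Σ (x_i·y_{i+1} − x_{i+1}·y_i), indices taken mod 5.
Cross-terms: 139, 168, -15, -15, 70  ⇒  Σ = 347
Area = |Σ|/2 = 173.5.
Hole:
Σ = (-16) + (22) + (24) + (-12) = 18
Area = |Σ|/2 = 9.
Net area = 173.5 − 9 = 164.5.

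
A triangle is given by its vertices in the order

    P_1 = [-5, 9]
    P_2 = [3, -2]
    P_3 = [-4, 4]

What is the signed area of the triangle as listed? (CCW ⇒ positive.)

-14.5

Apply the surveyor's formula: 2A = Σ (x_i·y_{i+1} − x_{i+1}·y_i), indices taken mod 3.
Σ = (-17) + (4) + (-16) = -29
Signed area = Σ/2 = -14.5 (negative ⇒ clockwise traversal).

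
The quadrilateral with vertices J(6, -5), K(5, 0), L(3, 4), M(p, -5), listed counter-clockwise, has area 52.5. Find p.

-5

The doubled signed area Σ (x_i y_{i+1} − x_{i+1} y_i) is linear in p.
With p=0 it equals 60; the coefficient of p is -9 (from the two edges through M).
So -9·p + 60 = 2·52.5 = 105 ⇒ p = -5.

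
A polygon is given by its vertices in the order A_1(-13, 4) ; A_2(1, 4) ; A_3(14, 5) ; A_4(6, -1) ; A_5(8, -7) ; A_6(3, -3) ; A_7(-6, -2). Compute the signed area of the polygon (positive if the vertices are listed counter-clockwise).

Apply the shoelace formula: 2A = Σ (x_i·y_{i+1} − x_{i+1}·y_i), indices taken mod 7.
A_1→A_2: (-13)(4) − (1)(4) = -56
A_2→A_3: (1)(5) − (14)(4) = -51
A_3→A_4: (14)(-1) − (6)(5) = -44
A_4→A_5: (6)(-7) − (8)(-1) = -34
A_5→A_6: (8)(-3) − (3)(-7) = -3
A_6→A_7: (3)(-2) − (-6)(-3) = -24
A_7→A_1: (-6)(4) − (-13)(-2) = -50
Σ = -262
Signed area = Σ/2 = -131 (negative ⇒ clockwise traversal).

-131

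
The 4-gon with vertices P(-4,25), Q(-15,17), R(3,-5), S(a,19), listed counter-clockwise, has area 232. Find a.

0

Write out the shoelace sum; only the two edges meeting at S involve a:
2·Area = [(3·19 − a·(-5)) + (a·25 − (-4)·19)] + 331
       = 30·a + 464 = 464
⇒ a = 0.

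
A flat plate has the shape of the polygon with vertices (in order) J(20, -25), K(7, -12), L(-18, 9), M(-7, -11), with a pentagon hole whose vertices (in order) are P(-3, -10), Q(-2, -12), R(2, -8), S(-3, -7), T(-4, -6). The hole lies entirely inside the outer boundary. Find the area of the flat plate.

Outer boundary:
Apply the shoelace formula: 2A = Σ (x_i·y_{i+1} − x_{i+1}·y_i), indices taken mod 4.
Σ = (-65) + (-153) + (261) + (395) = 438
Area = |Σ|/2 = 219.
Hole:
Apply the shoelace formula: 2A = Σ (x_i·y_{i+1} − x_{i+1}·y_i), indices taken mod 5.
Cross-terms: 16, 40, -38, -10, 22  ⇒  Σ = 30
Area = |Σ|/2 = 15.
Net area = 219 − 15 = 204.

204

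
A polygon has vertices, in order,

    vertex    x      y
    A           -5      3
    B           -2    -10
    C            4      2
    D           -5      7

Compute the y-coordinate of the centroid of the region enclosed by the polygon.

Apply the shoelace formula. First the cross-terms c_i = x_i·y_{i+1} − x_{i+1}·y_i:
  56, 36, 38, 20  ⇒  2A = 150, A = 75.
Then Σ (y_i + y_{i+1})·c_i = -138, so ȳ = -138 / (6·75) = -23/75.

-23/75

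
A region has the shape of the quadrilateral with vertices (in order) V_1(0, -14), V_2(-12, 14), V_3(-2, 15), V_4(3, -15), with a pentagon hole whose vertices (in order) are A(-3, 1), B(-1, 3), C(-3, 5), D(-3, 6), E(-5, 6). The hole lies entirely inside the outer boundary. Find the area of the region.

Outer boundary:
Apply the shoelace (surveyor's) formula: 2A = Σ (x_i·y_{i+1} − x_{i+1}·y_i), indices taken mod 4.
Σ = (-168) + (-152) + (-15) + (-42) = -377
Area = |Σ|/2 = 188.5.
Hole:
Apply the surveyor's formula: 2A = Σ (x_i·y_{i+1} − x_{i+1}·y_i), indices taken mod 5.
Cross-terms: -8, 4, -3, 12, 13  ⇒  Σ = 18
Area = |Σ|/2 = 9.
Net area = 188.5 − 9 = 179.5.

179.5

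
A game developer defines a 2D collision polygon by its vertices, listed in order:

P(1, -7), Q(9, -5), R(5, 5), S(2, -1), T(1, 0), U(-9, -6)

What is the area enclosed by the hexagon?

88.5

Apply the shoelace formula: 2A = Σ (x_i·y_{i+1} − x_{i+1}·y_i), indices taken mod 6.
Cross-terms: 58, 70, -15, 1, -6, 69  ⇒  Σ = 177
Area = |Σ|/2 = 88.5.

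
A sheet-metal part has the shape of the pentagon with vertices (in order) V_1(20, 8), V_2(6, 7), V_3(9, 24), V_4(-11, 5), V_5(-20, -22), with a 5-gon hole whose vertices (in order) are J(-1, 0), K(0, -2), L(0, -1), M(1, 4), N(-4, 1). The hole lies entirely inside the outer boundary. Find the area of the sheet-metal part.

541.5

Outer boundary:
Apply the surveyor's formula: 2A = Σ (x_i·y_{i+1} − x_{i+1}·y_i), indices taken mod 5.
Cross-terms: 92, 81, 309, 342, 280  ⇒  Σ = 1104
Area = |Σ|/2 = 552.
Hole:
Cross-terms: 2, 0, 1, 17, 1  ⇒  Σ = 21
Area = |Σ|/2 = 10.5.
Net area = 552 − 10.5 = 541.5.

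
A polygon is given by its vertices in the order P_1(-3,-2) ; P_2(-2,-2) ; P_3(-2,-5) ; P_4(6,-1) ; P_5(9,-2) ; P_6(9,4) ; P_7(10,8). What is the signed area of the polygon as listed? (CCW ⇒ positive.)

Cross-terms: 2, 6, 32, -3, 54, 32, 4  ⇒  Σ = 127
Signed area = Σ/2 = 63.5 (positive ⇒ counter-clockwise traversal).

63.5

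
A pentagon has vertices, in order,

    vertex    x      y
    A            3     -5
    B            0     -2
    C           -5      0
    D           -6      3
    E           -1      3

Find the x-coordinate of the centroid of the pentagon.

-1.96

Apply the shoelace formula. First the cross-terms c_i = x_i·y_{i+1} − x_{i+1}·y_i:
  -6, -10, -15, -15, -4  ⇒  2A = -50, A = -25.
Then Σ (x_i + x_{i+1})·c_i = 294, so x̄ = 294 / (6·(-25)) = -1.96.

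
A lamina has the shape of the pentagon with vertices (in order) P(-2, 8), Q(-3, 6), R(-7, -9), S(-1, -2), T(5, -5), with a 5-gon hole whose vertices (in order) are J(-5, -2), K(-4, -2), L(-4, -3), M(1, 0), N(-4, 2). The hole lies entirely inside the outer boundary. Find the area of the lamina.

51

Outer boundary:
Σ = (12) + (69) + (5) + (15) + (30) = 131
Area = |Σ|/2 = 65.5.
Hole:
Σ = (2) + (4) + (3) + (2) + (18) = 29
Area = |Σ|/2 = 14.5.
Net area = 65.5 − 14.5 = 51.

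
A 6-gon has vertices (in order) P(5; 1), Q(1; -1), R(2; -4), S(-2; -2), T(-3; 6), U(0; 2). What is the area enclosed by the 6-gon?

27

Apply the shoelace formula: 2A = Σ (x_i·y_{i+1} − x_{i+1}·y_i), indices taken mod 6.
Cross-terms: -6, -2, -12, -18, -6, -10  ⇒  Σ = -54
Area = |Σ|/2 = 27.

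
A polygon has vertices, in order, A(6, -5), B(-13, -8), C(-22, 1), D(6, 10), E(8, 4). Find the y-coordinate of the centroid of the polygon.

Apply the surveyor's formula. First the cross-terms c_i = x_i·y_{i+1} − x_{i+1}·y_i:
  -113, -189, -226, -56, -64  ⇒  2A = -648, A = -324.
Then Σ (y_i + y_{i+1})·c_i = -414, so ȳ = -414 / (6·(-324)) = 23/108.

23/108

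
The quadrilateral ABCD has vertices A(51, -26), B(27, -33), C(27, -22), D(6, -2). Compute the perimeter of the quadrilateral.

116

|AB| = √((-24)² + (-7)²) = √625 = 25
|BC| = √((0)² + (11)²) = √121 = 11
|CD| = √((-21)² + (20)²) = √841 = 29
|DA| = √((45)² + (-24)²) = √2601 = 51
Perimeter = 25 + 11 + 29 + 51 = 116.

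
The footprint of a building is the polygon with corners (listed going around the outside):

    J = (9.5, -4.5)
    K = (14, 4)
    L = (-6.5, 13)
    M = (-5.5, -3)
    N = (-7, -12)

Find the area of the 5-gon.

295.25

Σ = (101) + (208) + (91) + (45) + (145.5) = 590.5
Area = |Σ|/2 = 295.25.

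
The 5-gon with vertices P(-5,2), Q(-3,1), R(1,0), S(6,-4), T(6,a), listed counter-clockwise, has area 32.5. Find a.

Write out the shoelace sum; only the two edges meeting at T involve a:
2·Area = [(6·a − 6·(-4)) + (6·2 − (-5)·a)] + -4
       = 11·a + 32 = 65
⇒ a = 3.

3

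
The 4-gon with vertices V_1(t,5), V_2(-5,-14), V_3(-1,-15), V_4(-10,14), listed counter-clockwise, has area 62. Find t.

-9

The doubled signed area Σ (x_i y_{i+1} − x_{i+1} y_i) is linear in t.
With t=0 it equals -128; the coefficient of t is -28 (from the two edges through V_1).
So -28·t + -128 = 2·62 = 124 ⇒ t = -9.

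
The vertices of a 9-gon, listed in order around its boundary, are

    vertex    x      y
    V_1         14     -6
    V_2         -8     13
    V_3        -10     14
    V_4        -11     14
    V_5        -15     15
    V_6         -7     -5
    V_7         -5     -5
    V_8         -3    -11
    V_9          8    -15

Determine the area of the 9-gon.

368

Apply the shoelace (surveyor's) formula: 2A = Σ (x_i·y_{i+1} − x_{i+1}·y_i), indices taken mod 9.
Σ = (134) + (18) + (14) + (45) + (180) + (10) + (40) + (133) + (162) = 736
Area = |Σ|/2 = 368.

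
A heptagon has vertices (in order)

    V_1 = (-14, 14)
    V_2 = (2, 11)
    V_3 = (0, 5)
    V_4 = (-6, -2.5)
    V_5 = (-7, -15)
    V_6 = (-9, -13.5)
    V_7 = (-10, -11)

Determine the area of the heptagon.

Apply the shoelace (surveyor's) formula: 2A = Σ (x_i·y_{i+1} − x_{i+1}·y_i), indices taken mod 7.
Σ = (-182) + (10) + (30) + (72.5) + (-40.5) + (-36) + (-294) = -440
Area = |Σ|/2 = 220.

220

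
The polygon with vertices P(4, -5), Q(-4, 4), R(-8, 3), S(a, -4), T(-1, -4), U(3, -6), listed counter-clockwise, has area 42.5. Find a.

-2

The doubled signed area Σ (x_i y_{i+1} − x_{i+1} y_i) is linear in a.
With a=0 it equals 71; the coefficient of a is -7 (from the two edges through S).
So -7·a + 71 = 2·42.5 = 85 ⇒ a = -2.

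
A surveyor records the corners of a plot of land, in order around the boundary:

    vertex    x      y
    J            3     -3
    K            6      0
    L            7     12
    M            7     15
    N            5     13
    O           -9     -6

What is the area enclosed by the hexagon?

Σ = (18) + (72) + (21) + (16) + (87) + (45) = 259
Area = |Σ|/2 = 129.5.

129.5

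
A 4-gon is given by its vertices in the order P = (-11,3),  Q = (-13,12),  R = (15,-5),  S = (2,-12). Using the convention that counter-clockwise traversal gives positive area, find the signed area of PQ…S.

-252

Apply the surveyor's formula: 2A = Σ (x_i·y_{i+1} − x_{i+1}·y_i), indices taken mod 4.
Σ = (-93) + (-115) + (-170) + (-126) = -504
Signed area = Σ/2 = -252 (negative ⇒ clockwise traversal).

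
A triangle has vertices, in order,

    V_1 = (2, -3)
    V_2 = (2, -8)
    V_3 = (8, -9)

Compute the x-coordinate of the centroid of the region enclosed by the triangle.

4

Apply the shoelace formula. First the cross-terms c_i = x_i·y_{i+1} − x_{i+1}·y_i:
  -10, 46, -6  ⇒  2A = 30, A = 15.
Then Σ (x_i + x_{i+1})·c_i = 360, so x̄ = 360 / (6·15) = 4.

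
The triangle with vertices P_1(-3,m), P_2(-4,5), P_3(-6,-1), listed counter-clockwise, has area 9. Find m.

-1

The doubled signed area Σ (x_i y_{i+1} − x_{i+1} y_i) is linear in m.
With m=0 it equals 16; the coefficient of m is -2 (from the two edges through P_1).
So -2·m + 16 = 2·9 = 18 ⇒ m = -1.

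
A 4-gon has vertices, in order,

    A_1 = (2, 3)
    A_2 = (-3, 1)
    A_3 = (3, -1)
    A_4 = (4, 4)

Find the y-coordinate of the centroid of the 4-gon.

40/31

Apply Gauss's area formula. First the cross-terms c_i = x_i·y_{i+1} − x_{i+1}·y_i:
  11, 0, 16, 4  ⇒  2A = 31, A = 15.5.
Then Σ (y_i + y_{i+1})·c_i = 120, so ȳ = 120 / (6·15.5) = 40/31.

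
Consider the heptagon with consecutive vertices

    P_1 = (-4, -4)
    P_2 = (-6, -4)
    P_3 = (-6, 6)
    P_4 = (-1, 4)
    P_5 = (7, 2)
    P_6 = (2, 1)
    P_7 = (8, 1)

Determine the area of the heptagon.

Apply the surveyor's formula: 2A = Σ (x_i·y_{i+1} − x_{i+1}·y_i), indices taken mod 7.
P_1→P_2: (-4)(-4) − (-6)(-4) = -8
P_2→P_3: (-6)(6) − (-6)(-4) = -60
P_3→P_4: (-6)(4) − (-1)(6) = -18
P_4→P_5: (-1)(2) − (7)(4) = -30
P_5→P_6: (7)(1) − (2)(2) = 3
P_6→P_7: (2)(1) − (8)(1) = -6
P_7→P_1: (8)(-4) − (-4)(1) = -28
Σ = -147
Area = |Σ|/2 = 73.5.

73.5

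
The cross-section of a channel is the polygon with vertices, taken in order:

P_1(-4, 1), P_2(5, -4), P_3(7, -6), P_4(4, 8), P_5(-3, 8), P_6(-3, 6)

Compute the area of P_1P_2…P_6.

86

Apply the shoelace formula: 2A = Σ (x_i·y_{i+1} − x_{i+1}·y_i), indices taken mod 6.
Cross-terms: 11, -2, 80, 56, 6, 21  ⇒  Σ = 172
Area = |Σ|/2 = 86.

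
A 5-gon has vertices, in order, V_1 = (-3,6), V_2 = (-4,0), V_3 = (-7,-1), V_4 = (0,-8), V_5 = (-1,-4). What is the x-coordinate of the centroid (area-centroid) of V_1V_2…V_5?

Apply the surveyor's formula. First the cross-terms c_i = x_i·y_{i+1} − x_{i+1}·y_i:
  24, 4, 56, -8, -18  ⇒  2A = 58, A = 29.
Then Σ (x_i + x_{i+1})·c_i = -524, so x̄ = -524 / (6·29) = -262/87.

-262/87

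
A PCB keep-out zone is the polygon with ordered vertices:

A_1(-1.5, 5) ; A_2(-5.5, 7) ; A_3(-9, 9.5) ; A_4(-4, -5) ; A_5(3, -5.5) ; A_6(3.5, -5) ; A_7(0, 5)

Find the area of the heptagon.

Apply the shoelace (surveyor's) formula: 2A = Σ (x_i·y_{i+1} − x_{i+1}·y_i), indices taken mod 7.
Cross-terms: 17, 10.75, 83, 37, 4.25, 17.5, 7.5  ⇒  Σ = 177
Area = |Σ|/2 = 88.5.

88.5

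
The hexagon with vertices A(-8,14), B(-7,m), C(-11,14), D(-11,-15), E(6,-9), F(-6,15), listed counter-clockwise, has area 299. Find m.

6

The doubled signed area Σ (x_i y_{i+1} − x_{i+1} y_i) is linear in m.
With m=0 it equals 580; the coefficient of m is 3 (from the two edges through B).
So 3·m + 580 = 2·299 = 598 ⇒ m = 6.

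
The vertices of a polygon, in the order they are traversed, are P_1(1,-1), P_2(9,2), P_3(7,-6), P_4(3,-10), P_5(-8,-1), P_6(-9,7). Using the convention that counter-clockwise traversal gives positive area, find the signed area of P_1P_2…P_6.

Apply the shoelace (surveyor's) formula: 2A = Σ (x_i·y_{i+1} − x_{i+1}·y_i), indices taken mod 6.
Σ = (11) + (-68) + (-52) + (-83) + (-65) + (2) = -255
Signed area = Σ/2 = -127.5 (negative ⇒ clockwise traversal).

-127.5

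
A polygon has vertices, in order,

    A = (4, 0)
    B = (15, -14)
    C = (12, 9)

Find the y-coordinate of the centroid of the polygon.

Apply the surveyor's formula. First the cross-terms c_i = x_i·y_{i+1} − x_{i+1}·y_i:
  -56, 303, -36  ⇒  2A = 211, A = 105.5.
Then Σ (y_i + y_{i+1})·c_i = -1055, so ȳ = -1055 / (6·105.5) = -5/3.

-5/3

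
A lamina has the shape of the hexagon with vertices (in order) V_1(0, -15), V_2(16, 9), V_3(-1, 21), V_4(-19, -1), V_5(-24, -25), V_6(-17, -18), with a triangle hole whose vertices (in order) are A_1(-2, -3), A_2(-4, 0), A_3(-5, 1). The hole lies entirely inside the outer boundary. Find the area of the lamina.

Outer boundary:
Apply the surveyor's formula: 2A = Σ (x_i·y_{i+1} − x_{i+1}·y_i), indices taken mod 6.
Σ = (240) + (345) + (400) + (451) + (7) + (255) = 1698
Area = |Σ|/2 = 849.
Hole:
Apply Gauss's area formula: 2A = Σ (x_i·y_{i+1} − x_{i+1}·y_i), indices taken mod 3.
A_1→A_2: (-2)(0) − (-4)(-3) = -12
A_2→A_3: (-4)(1) − (-5)(0) = -4
A_3→A_1: (-5)(-3) − (-2)(1) = 17
Σ = 1
Area = |Σ|/2 = 0.5.
Net area = 849 − 0.5 = 848.5.

848.5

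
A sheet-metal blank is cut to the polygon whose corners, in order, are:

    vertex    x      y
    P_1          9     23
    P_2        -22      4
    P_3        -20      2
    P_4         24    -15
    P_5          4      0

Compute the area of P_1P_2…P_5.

491

P_1→P_2: (9)(4) − (-22)(23) = 542
P_2→P_3: (-22)(2) − (-20)(4) = 36
P_3→P_4: (-20)(-15) − (24)(2) = 252
P_4→P_5: (24)(0) − (4)(-15) = 60
P_5→P_1: (4)(23) − (9)(0) = 92
Σ = 982
Area = |Σ|/2 = 491.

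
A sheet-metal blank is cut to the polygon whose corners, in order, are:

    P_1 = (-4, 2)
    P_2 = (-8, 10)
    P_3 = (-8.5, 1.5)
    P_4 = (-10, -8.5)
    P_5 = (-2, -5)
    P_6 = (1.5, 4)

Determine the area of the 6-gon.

93.875

P_1→P_2: (-4)(10) − (-8)(2) = -24
P_2→P_3: (-8)(1.5) − (-8.5)(10) = 73
P_3→P_4: (-8.5)(-8.5) − (-10)(1.5) = 87.25
P_4→P_5: (-10)(-5) − (-2)(-8.5) = 33
P_5→P_6: (-2)(4) − (1.5)(-5) = -0.5
P_6→P_1: (1.5)(2) − (-4)(4) = 19
Σ = 187.75
Area = |Σ|/2 = 93.875.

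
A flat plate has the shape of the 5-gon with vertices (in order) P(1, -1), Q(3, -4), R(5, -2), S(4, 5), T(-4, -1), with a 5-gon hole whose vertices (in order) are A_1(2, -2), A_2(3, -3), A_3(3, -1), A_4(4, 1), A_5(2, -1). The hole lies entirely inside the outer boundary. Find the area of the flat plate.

Outer boundary:
P→Q: (1)(-4) − (3)(-1) = -1
Q→R: (3)(-2) − (5)(-4) = 14
R→S: (5)(5) − (4)(-2) = 33
S→T: (4)(-1) − (-4)(5) = 16
T→P: (-4)(-1) − (1)(-1) = 5
Σ = 67
Area = |Σ|/2 = 33.5.
Hole:
Apply the surveyor's formula: 2A = Σ (x_i·y_{i+1} − x_{i+1}·y_i), indices taken mod 5.
Cross-terms: 0, 6, 7, -6, -2  ⇒  Σ = 5
Area = |Σ|/2 = 2.5.
Net area = 33.5 − 2.5 = 31.

31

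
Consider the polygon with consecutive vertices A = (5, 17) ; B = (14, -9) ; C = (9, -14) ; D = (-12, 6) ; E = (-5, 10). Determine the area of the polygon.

Apply the shoelace formula: 2A = Σ (x_i·y_{i+1} − x_{i+1}·y_i), indices taken mod 5.
Σ = (-283) + (-115) + (-114) + (-90) + (-135) = -737
Area = |Σ|/2 = 368.5.

368.5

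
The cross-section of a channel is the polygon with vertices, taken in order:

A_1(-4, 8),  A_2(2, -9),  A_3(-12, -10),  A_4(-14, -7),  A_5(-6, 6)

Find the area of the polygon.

157

Apply the shoelace formula: 2A = Σ (x_i·y_{i+1} − x_{i+1}·y_i), indices taken mod 5.
Σ = (20) + (-128) + (-56) + (-126) + (-24) = -314
Area = |Σ|/2 = 157.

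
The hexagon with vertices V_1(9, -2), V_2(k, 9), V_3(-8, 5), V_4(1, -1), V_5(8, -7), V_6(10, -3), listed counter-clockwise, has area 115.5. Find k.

The doubled signed area Σ (x_i y_{i+1} − x_{i+1} y_i) is linear in k.
With k=0 it equals 210; the coefficient of k is 7 (from the two edges through V_2).
So 7·k + 210 = 2·115.5 = 231 ⇒ k = 3.

3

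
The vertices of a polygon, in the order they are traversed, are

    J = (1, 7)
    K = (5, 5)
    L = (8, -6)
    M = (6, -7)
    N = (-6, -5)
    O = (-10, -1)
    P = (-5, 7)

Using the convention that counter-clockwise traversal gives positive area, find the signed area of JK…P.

-176.5

Apply the surveyor's formula: 2A = Σ (x_i·y_{i+1} − x_{i+1}·y_i), indices taken mod 7.
Σ = (-30) + (-70) + (-20) + (-72) + (-44) + (-75) + (-42) = -353
Signed area = Σ/2 = -176.5 (negative ⇒ clockwise traversal).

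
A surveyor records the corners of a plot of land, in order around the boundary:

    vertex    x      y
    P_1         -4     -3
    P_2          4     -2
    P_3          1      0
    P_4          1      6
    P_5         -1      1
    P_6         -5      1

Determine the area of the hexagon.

29

Apply Gauss's area formula: 2A = Σ (x_i·y_{i+1} − x_{i+1}·y_i), indices taken mod 6.
Σ = (20) + (2) + (6) + (7) + (4) + (19) = 58
Area = |Σ|/2 = 29.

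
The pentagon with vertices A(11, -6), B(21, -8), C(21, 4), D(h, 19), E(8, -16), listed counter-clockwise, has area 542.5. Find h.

Write out the shoelace sum; only the two edges meeting at D involve h:
2·Area = [(21·19 − h·4) + (h·(-16) − 8·19)] + 418
       = -20·h + 665 = 1085
⇒ h = -21.

-21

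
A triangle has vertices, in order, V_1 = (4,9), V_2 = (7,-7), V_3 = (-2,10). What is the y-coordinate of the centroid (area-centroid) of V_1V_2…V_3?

4

Apply the surveyor's formula. First the cross-terms c_i = x_i·y_{i+1} − x_{i+1}·y_i:
  -91, 56, -58  ⇒  2A = -93, A = -46.5.
Then Σ (y_i + y_{i+1})·c_i = -1116, so ȳ = -1116 / (6·(-46.5)) = 4.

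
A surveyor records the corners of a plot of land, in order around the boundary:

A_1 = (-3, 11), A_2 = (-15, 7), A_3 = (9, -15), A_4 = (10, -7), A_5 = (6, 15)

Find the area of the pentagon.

A_1→A_2: (-3)(7) − (-15)(11) = 144
A_2→A_3: (-15)(-15) − (9)(7) = 162
A_3→A_4: (9)(-7) − (10)(-15) = 87
A_4→A_5: (10)(15) − (6)(-7) = 192
A_5→A_1: (6)(11) − (-3)(15) = 111
Σ = 696
Area = |Σ|/2 = 348.

348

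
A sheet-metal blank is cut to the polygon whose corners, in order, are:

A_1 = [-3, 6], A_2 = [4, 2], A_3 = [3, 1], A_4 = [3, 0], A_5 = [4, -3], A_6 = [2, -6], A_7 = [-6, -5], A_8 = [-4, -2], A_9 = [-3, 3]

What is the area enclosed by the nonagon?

Cross-terms: -30, -2, -3, -9, -18, -46, -8, -18, -9  ⇒  Σ = -143
Area = |Σ|/2 = 71.5.

71.5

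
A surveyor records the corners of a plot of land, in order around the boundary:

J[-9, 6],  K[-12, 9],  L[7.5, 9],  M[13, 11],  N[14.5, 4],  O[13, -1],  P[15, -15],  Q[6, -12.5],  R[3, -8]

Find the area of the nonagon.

367.5

Apply the shoelace formula: 2A = Σ (x_i·y_{i+1} − x_{i+1}·y_i), indices taken mod 9.
Cross-terms: -9, -175.5, -34.5, -107.5, -66.5, -180, -97.5, -10.5, -54  ⇒  Σ = -735
Area = |Σ|/2 = 367.5.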